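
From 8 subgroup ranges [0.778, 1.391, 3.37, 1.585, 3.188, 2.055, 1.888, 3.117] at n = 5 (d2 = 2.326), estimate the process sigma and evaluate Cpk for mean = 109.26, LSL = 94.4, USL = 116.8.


R_bar = (0.778 + 1.391 + 3.37 + 1.585 + 3.188 + 2.055 + 1.888 + 3.117) / 8 = 2.1715
sigma = R_bar / d2 = 2.1715 / 2.326 = 0.93357696
Cp = (USL - LSL)/(6*sigma) = (116.8 - 94.4)/(6*0.93357696) = 3.9990
Cpu = (116.8 - 109.26)/(3*0.93357696) = 2.6922
Cpl = (109.26 - 94.4)/(3*0.93357696) = 5.3058
Cpk = min(Cpu, Cpl) = 2.6922

2.6922


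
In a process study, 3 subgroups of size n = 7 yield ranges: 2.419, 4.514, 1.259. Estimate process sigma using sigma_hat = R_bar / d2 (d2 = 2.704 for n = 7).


R_bar = (2.419 + 4.514 + 1.259) / 3
R_bar = 8.192 / 3 = 2.7306667
sigma_hat = R_bar / d2 = 2.7306667 / 2.704 = 1.0099

1.0099


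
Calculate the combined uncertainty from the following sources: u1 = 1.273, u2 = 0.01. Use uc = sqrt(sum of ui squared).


uc = sqrt(1.273^2 + 0.01^2)
uc = sqrt(1.620629)
uc = 1.2730

1.2730


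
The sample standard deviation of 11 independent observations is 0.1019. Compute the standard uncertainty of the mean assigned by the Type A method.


u_A = s / sqrt(n)
u_A = 0.1019 / sqrt(11)
u_A = 0.1019 / 3.3166248
u_A = 0.0307

0.0307


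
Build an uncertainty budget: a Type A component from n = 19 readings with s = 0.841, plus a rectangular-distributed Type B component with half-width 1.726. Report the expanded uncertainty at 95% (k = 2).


u_A = s / sqrt(n) = 0.841 / sqrt(19) = 0.19293863
u_B = half_width / sqrt(3) = 1.726 / sqrt(3) = 0.99650656
uc = sqrt(u_A^2 + u_B^2) = sqrt(0.19293863^2 + 0.99650656^2) = 1.0150126
U = k * uc = 2 * 1.0150126
U = 2.0300

2.0300


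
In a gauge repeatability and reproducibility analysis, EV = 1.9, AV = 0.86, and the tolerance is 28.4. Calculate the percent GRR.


GRR = sqrt(EV^2 + AV^2) = sqrt(1.9^2 + 0.86^2) = 2.0855695
%GRR = GRR / tol * 100 = 2.0855695 / 28.4 * 100
%GRR = 7.3436

7.3436


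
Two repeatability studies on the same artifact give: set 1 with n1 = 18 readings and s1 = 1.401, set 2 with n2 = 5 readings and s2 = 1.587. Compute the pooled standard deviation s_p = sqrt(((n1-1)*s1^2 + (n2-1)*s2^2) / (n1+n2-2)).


s_p = sqrt(((n1-1)*s1^2 + (n2-1)*s2^2) / (n1+n2-2))
numerator = (18-1)*1.401^2 + (5-1)*1.587^2 = 33.367617 + 10.074276 = 43.441893
denominator = 18 + 5 - 2 = 21
s_p^2 = 43.441893 / 21 = 2.0686616
s_p = sqrt(2.0686616) = 1.4383

1.4383


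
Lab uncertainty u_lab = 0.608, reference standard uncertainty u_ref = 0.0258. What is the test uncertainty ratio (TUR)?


TUR = u_lab / u_ref
= 0.608 / 0.0258
= 23.5659

23.5659


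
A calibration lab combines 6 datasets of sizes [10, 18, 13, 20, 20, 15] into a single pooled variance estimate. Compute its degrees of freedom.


nu = sum_i (n_i - 1)
nu = ((10 - 1) + (18 - 1) + (13 - 1) + (20 - 1) + (20 - 1) + (15 - 1))
nu = 9 + 17 + 12 + 19 + 19 + 14
nu = 90

90


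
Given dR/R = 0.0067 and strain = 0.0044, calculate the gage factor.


GF = (dR/R) / epsilon
= 0.0067 / 0.0044
= 1.5227

1.5227


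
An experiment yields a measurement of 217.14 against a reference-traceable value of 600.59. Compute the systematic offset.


Systematic error = measured - true
= 217.14 - 600.59
= -383.4500

-383.4500


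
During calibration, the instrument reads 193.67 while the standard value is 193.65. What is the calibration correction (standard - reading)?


Correction = standard - reading
= 193.65 - 193.67
= -0.0200

-0.0200


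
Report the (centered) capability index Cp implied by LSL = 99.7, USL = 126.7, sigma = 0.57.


Cp = (USL - LSL) / (6 * sigma)
= (126.7 - 99.7) / (6 * 0.57)
= 27.0000 / 3.4200
= 7.8947

7.8947


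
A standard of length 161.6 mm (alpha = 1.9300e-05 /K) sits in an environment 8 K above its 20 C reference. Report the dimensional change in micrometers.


dL = L * alpha * dT
= 161.6 * 1.9300e-05 * 8
= 0.0249510 mm
dL_um = 0.0249510 * 1000 = 24.9510 um

24.9510


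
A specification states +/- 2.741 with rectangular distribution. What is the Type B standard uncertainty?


u_B = half_width / sqrt(3)
u_B = 2.741 / 1.7320508
u_B = 1.5825

1.5825


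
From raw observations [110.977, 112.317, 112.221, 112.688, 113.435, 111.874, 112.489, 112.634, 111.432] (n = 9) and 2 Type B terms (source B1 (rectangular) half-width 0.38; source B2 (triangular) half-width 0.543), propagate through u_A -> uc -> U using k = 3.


mean = (110.977 + 112.317 + 112.221 + 112.688 + 113.435 + 111.874 + 112.489 + 112.634 + 111.432) / 9 = 112.2296667
s = sqrt(sum((x - mean)^2)/(n-1)) = 0.72743419
u_A = s / sqrt(n) = 0.72743419 / sqrt(9) = 0.24247806
u_B1 = 0.38 / sqrt(3) = 0.2193931
u_B2 = 0.543 / sqrt(6) = 0.22167882
uc = sqrt(0.24247806^2 + 0.2193931^2 + 0.22167882^2) = 0.39505752
U = k * uc = 3 * 0.39505752
U = 1.1852

1.1852


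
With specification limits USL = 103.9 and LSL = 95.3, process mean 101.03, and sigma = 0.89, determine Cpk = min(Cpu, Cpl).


Cpu = (USL - mean) / (3*sigma) = (103.9 - 101.03) / (3*0.89) = 1.0749
Cpl = (mean - LSL) / (3*sigma) = (101.03 - 95.3) / (3*0.89) = 2.1461
Cpk = min(Cpu, Cpl) = 1.0749

1.0749


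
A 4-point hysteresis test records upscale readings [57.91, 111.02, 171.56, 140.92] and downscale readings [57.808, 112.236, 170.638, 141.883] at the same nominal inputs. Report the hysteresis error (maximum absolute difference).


|57.91 - 57.808| = 0.1020
|111.02 - 112.236| = 1.2160
|171.56 - 170.638| = 0.9220
|140.92 - 141.883| = 0.9630
hysteresis = max(diffs) = 1.2160

1.2160


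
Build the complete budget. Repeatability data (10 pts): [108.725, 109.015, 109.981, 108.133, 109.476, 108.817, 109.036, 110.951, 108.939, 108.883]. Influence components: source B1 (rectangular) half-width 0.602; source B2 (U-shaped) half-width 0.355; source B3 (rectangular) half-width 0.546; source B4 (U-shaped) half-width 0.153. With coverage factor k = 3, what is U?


mean = (108.725 + 109.015 + 109.981 + 108.133 + 109.476 + 108.817 + 109.036 + 110.951 + 108.939 + 108.883) / 10 = 109.1956
s = sqrt(sum((x - mean)^2)/(n-1)) = 0.78120124
u_A = s / sqrt(n) = 0.78120124 / sqrt(10) = 0.24703752
u_B1 = 0.602 / sqrt(3) = 0.34756486
u_B2 = 0.355 / sqrt(2) = 0.25102291
u_B3 = 0.546 / sqrt(3) = 0.31523325
u_B4 = 0.153 / sqrt(2) = 0.10818734
uc = sqrt(0.24703752^2 + 0.34756486^2 + 0.25102291^2 + 0.31523325^2 + 0.10818734^2) = 0.59658853
U = k * uc = 3 * 0.59658853
U = 1.7898

1.7898


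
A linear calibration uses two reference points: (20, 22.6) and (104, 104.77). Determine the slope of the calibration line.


slope = (y2 - y1) / (x2 - x1)
= (104.77 - 22.6) / (104 - 20)
= 82.1700 / 84
= 0.9782

0.9782


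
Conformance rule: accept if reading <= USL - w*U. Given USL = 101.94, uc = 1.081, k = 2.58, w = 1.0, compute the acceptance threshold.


U = k * uc = 2.58 * 1.081 = 2.78898
guard band g = w * U = 1.0 * 2.78898 = 2.78898
AL = USL - g = 101.94 - 2.78898
AL = 99.1510

99.1510


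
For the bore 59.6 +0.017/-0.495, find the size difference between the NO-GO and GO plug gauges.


GO = nominal - lower_tol (smallest hole = maximum material condition)
GO = 59.6 - 0.495 = 59.105
NO-GO = nominal + upper_tol (largest hole = least material condition)
NO-GO = 59.6 + 0.017 = 59.617
spread = NO-GO - GO = 59.617 - 59.105 = 0.5120

0.5120


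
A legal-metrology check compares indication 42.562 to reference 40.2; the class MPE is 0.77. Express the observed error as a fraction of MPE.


e = indication - reference = 42.562 - 40.2 = 2.3620
|e| = 2.3620
ratio = |e| / MPE = 2.3620 / 0.77
ratio = 3.0675

3.0675


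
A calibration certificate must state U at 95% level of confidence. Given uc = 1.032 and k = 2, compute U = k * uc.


U = k * uc
U = 2 * 1.032
U = 2.0640

2.0640


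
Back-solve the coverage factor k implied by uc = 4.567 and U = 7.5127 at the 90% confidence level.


k = U / uc
k = 7.5127 / 4.567
k = 1.645

1.645


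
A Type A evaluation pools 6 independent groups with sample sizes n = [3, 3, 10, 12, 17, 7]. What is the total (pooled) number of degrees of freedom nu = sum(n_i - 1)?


nu = sum_i (n_i - 1)
nu = ((3 - 1) + (3 - 1) + (10 - 1) + (12 - 1) + (17 - 1) + (7 - 1))
nu = 2 + 2 + 9 + 11 + 16 + 6
nu = 46

46


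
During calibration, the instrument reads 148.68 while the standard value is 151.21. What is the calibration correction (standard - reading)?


Correction = standard - reading
= 151.21 - 148.68
= 2.5300

2.5300


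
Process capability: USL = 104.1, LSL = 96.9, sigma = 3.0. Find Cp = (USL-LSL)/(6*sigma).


Cp = (USL - LSL) / (6 * sigma)
= (104.1 - 96.9) / (6 * 3.0)
= 7.2000 / 18.0000
= 0.4000

0.4000


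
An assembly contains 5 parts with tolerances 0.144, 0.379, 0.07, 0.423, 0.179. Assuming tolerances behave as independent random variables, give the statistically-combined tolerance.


RSS = sqrt(0.144^2 + 0.379^2 + 0.07^2 + 0.423^2 + 0.179^2)
= sqrt(0.380247)
= 0.6166

0.6166


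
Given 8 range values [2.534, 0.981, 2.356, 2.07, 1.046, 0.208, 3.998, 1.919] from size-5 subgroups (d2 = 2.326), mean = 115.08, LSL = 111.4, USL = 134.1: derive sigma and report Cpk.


R_bar = (2.534 + 0.981 + 2.356 + 2.07 + 1.046 + 0.208 + 3.998 + 1.919) / 8 = 1.889
sigma = R_bar / d2 = 1.889 / 2.326 = 0.81212382
Cp = (USL - LSL)/(6*sigma) = (134.1 - 111.4)/(6*0.81212382) = 4.6586
Cpu = (134.1 - 115.08)/(3*0.81212382) = 7.8067
Cpl = (115.08 - 111.4)/(3*0.81212382) = 1.5104
Cpk = min(Cpu, Cpl) = 1.5104

1.5104


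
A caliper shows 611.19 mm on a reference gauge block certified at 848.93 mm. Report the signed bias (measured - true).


Systematic error = measured - true
= 611.19 - 848.93
= -237.7400

-237.7400


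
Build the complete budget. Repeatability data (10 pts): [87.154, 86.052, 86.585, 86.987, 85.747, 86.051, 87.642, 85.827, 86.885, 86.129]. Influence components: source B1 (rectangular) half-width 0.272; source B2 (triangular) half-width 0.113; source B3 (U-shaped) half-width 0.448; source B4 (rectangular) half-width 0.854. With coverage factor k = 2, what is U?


mean = (87.154 + 86.052 + 86.585 + 86.987 + 85.747 + 86.051 + 87.642 + 85.827 + 86.885 + 86.129) / 10 = 86.5059
s = sqrt(sum((x - mean)^2)/(n-1)) = 0.63979466
u_A = s / sqrt(n) = 0.63979466 / sqrt(10) = 0.20232084
u_B1 = 0.272 / sqrt(3) = 0.15703927
u_B2 = 0.113 / sqrt(6) = 0.046132057
u_B3 = 0.448 / sqrt(2) = 0.31678384
u_B4 = 0.854 / sqrt(3) = 0.49305713
uc = sqrt(0.20232084^2 + 0.15703927^2 + 0.046132057^2 + 0.31678384^2 + 0.49305713^2) = 0.64123362
U = k * uc = 2 * 0.64123362
U = 1.2825

1.2825


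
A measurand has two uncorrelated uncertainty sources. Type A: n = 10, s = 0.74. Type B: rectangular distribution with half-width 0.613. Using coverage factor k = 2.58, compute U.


u_A = s / sqrt(n) = 0.74 / sqrt(10) = 0.23400855
u_B = half_width / sqrt(3) = 0.613 / sqrt(3) = 0.35391572
uc = sqrt(u_A^2 + u_B^2) = sqrt(0.23400855^2 + 0.35391572^2) = 0.42428332
U = k * uc = 2.58 * 0.42428332
U = 1.0947

1.0947


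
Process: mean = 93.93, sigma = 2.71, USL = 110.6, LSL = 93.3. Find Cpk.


Cpu = (USL - mean) / (3*sigma) = (110.6 - 93.93) / (3*2.71) = 2.0504
Cpl = (mean - LSL) / (3*sigma) = (93.93 - 93.3) / (3*2.71) = 0.0775
Cpk = min(Cpu, Cpl) = 0.0775

0.0775


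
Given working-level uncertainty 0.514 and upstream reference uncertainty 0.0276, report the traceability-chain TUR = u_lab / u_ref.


TUR = u_lab / u_ref
= 0.514 / 0.0276
= 18.6232

18.6232


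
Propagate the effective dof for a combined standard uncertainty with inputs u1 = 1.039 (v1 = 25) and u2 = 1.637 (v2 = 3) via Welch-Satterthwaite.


uc = sqrt(u1^2 + u2^2) = sqrt(1.039^2 + 1.637^2) = 1.9388889
v_eff = uc^4 / (u1^4/v1 + u2^4/v2)
= 1.9388889^4 / (1.039^4/25 + 1.637^4/3)
= 14.132263 / 2.4403353
v_eff = 5.7911

5.7911


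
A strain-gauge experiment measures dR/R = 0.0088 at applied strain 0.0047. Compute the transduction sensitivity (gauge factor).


GF = (dR/R) / epsilon
= 0.0088 / 0.0047
= 1.8723

1.8723


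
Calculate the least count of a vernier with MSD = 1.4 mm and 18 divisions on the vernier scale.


LC = MSD / n_div
= 1.4 / 18
= 0.0778

0.0778


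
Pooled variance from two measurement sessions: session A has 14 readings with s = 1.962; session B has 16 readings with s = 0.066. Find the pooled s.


s_p = sqrt(((n1-1)*s1^2 + (n2-1)*s2^2) / (n1+n2-2))
numerator = (14-1)*1.962^2 + (16-1)*0.066^2 = 50.042772 + 0.06534 = 50.108112
denominator = 14 + 16 - 2 = 28
s_p^2 = 50.108112 / 28 = 1.7895754
s_p = sqrt(1.7895754) = 1.3378

1.3378


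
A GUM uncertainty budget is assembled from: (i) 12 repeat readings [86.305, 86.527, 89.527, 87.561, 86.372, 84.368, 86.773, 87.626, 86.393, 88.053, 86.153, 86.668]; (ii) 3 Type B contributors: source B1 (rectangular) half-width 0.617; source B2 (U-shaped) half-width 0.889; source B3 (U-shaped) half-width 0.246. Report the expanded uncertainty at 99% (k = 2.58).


mean = (86.305 + 86.527 + 89.527 + 87.561 + 86.372 + 84.368 + 86.773 + 87.626 + 86.393 + 88.053 + 86.153 + 86.668) / 12 = 86.8605
s = sqrt(sum((x - mean)^2)/(n-1)) = 1.2520451
u_A = s / sqrt(n) = 1.2520451 / sqrt(12) = 0.36143429
u_B1 = 0.617 / sqrt(3) = 0.35622512
u_B2 = 0.889 / sqrt(2) = 0.62861793
u_B3 = 0.246 / sqrt(2) = 0.17394827
uc = sqrt(0.36143429^2 + 0.35622512^2 + 0.62861793^2 + 0.17394827^2) = 0.82640764
U = k * uc = 2.58 * 0.82640764
U = 2.1321

2.1321


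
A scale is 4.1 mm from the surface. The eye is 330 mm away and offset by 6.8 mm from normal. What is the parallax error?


error = h * offset / d
= 4.1 * 6.8 / 330
= 0.0845

0.0845


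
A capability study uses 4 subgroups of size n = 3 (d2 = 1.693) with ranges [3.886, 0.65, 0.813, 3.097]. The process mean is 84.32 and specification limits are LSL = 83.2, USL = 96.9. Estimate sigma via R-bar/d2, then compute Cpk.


R_bar = (3.886 + 0.65 + 0.813 + 3.097) / 4 = 2.1115
sigma = R_bar / d2 = 2.1115 / 1.693 = 1.2471943
Cp = (USL - LSL)/(6*sigma) = (96.9 - 83.2)/(6*1.2471943) = 1.8308
Cpu = (96.9 - 84.32)/(3*1.2471943) = 3.3622
Cpl = (84.32 - 83.2)/(3*1.2471943) = 0.2993
Cpk = min(Cpu, Cpl) = 0.2993

0.2993


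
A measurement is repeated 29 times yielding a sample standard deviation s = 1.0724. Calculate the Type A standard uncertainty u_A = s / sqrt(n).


u_A = s / sqrt(n)
u_A = 1.0724 / sqrt(29)
u_A = 1.0724 / 5.3851648
u_A = 0.1991

0.1991


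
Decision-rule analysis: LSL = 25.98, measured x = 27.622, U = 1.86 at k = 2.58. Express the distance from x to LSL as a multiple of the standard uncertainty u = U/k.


u = U / k = 1.86 / 2.58 = 0.72093023
margin = |LSL - x| = |25.98 - 27.622| = 1.642
z = margin / u = 1.642 / 0.72093023
z = 2.2776

2.2776


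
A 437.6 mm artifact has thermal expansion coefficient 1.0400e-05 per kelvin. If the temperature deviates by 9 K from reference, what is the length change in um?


dL = L * alpha * dT
= 437.6 * 1.0400e-05 * 9
= 0.0409594 mm
dL_um = 0.0409594 * 1000 = 40.9594 um

40.9594


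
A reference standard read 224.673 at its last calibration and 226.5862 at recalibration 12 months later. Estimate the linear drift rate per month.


rate = (v2 - v1) / months
= (226.5862 - 224.673) / 12
= 1.9132 / 12
= 0.1594

0.1594


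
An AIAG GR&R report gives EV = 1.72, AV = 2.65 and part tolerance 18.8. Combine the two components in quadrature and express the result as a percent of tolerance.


GRR = sqrt(EV^2 + AV^2) = sqrt(1.72^2 + 2.65^2) = 3.1592562
%GRR = GRR / tol * 100 = 3.1592562 / 18.8 * 100
%GRR = 16.8046

16.8046


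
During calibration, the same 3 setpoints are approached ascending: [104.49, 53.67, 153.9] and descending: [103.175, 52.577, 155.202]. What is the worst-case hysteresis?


|104.49 - 103.175| = 1.3150
|53.67 - 52.577| = 1.0930
|153.9 - 155.202| = 1.3020
hysteresis = max(diffs) = 1.3150

1.3150


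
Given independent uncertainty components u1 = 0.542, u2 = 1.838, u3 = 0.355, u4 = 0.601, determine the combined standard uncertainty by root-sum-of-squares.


uc = sqrt(0.542^2 + 1.838^2 + 0.355^2 + 0.601^2)
uc = sqrt(4.159234)
uc = 2.0394

2.0394


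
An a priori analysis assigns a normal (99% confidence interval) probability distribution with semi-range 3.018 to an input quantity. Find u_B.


u_B = half_width / 2.576
u_B = 3.018 / 2.576
u_B = 1.1716

1.1716


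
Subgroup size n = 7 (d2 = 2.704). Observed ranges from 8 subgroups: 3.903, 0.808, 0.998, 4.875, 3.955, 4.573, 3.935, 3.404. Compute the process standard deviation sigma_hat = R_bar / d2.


R_bar = (3.903 + 0.808 + 0.998 + 4.875 + 3.955 + 4.573 + 3.935 + 3.404) / 8
R_bar = 26.451 / 8 = 3.306375
sigma_hat = R_bar / d2 = 3.306375 / 2.704 = 1.2228

1.2228


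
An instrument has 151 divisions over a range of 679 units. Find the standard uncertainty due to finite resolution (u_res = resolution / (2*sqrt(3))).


resolution = range / divisions
resolution = 679 / 151 = 4.4966887
u_res = resolution / (2*sqrt(3))
u_res = 4.4966887 / 3.4641016
u_res = 1.2981

1.2981


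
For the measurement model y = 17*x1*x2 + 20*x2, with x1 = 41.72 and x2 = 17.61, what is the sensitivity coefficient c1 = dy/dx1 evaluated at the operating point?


y = 17*x1*x2 + 20*x2
dy/dx1 = 17*x2
Evaluate at x2 = 17.61: c1 = 17 * 17.61
c1 = 299.3700

299.3700


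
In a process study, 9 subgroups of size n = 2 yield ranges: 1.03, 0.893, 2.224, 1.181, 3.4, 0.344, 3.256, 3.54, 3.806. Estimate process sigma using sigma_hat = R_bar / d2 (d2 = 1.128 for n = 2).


R_bar = (1.03 + 0.893 + 2.224 + 1.181 + 3.4 + 0.344 + 3.256 + 3.54 + 3.806) / 9
R_bar = 19.674 / 9 = 2.186
sigma_hat = R_bar / d2 = 2.186 / 1.128 = 1.9379

1.9379


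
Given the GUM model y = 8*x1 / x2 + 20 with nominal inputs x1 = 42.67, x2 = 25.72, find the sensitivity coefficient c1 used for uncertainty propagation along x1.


y = 8*x1 / x2 + 20
dy/dx1 = 8/x2
Evaluate at x2 = 25.72: c1 = 8 / 25.72
c1 = 0.3110

0.3110


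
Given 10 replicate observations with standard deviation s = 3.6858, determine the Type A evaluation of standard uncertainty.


u_A = s / sqrt(n)
u_A = 3.6858 / sqrt(10)
u_A = 3.6858 / 3.1622777
u_A = 1.1656

1.1656


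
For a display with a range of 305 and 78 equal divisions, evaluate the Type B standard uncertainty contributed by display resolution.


resolution = range / divisions
resolution = 305 / 78 = 3.9102564
u_res = resolution / (2*sqrt(3))
u_res = 3.9102564 / 3.4641016
u_res = 1.1288

1.1288


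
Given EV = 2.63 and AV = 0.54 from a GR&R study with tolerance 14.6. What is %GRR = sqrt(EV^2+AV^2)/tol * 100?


GRR = sqrt(EV^2 + AV^2) = sqrt(2.63^2 + 0.54^2) = 2.684865
%GRR = GRR / tol * 100 = 2.684865 / 14.6 * 100
%GRR = 18.3895

18.3895


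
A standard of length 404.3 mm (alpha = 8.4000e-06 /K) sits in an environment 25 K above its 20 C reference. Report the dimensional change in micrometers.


dL = L * alpha * dT
= 404.3 * 8.4000e-06 * 25
= 0.0849030 mm
dL_um = 0.0849030 * 1000 = 84.9030 um

84.9030


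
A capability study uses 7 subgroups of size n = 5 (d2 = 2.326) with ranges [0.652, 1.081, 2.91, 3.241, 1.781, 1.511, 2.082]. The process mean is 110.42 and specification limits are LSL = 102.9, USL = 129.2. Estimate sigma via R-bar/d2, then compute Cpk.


R_bar = (0.652 + 1.081 + 2.91 + 3.241 + 1.781 + 1.511 + 2.082) / 7 = 1.894
sigma = R_bar / d2 = 1.894 / 2.326 = 0.81427343
Cp = (USL - LSL)/(6*sigma) = (129.2 - 102.9)/(6*0.81427343) = 5.3831
Cpu = (129.2 - 110.42)/(3*0.81427343) = 7.6878
Cpl = (110.42 - 102.9)/(3*0.81427343) = 3.0784
Cpk = min(Cpu, Cpl) = 3.0784

3.0784


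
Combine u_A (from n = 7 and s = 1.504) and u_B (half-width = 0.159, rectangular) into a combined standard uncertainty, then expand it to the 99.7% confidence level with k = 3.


u_A = s / sqrt(n) = 1.504 / sqrt(7) = 0.56845857
u_B = half_width / sqrt(3) = 0.159 / sqrt(3) = 0.091798693
uc = sqrt(u_A^2 + u_B^2) = sqrt(0.56845857^2 + 0.091798693^2) = 0.57582302
U = k * uc = 3 * 0.57582302
U = 1.7275

1.7275


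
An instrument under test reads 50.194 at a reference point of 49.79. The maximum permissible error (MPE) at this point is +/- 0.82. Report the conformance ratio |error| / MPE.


e = indication - reference = 50.194 - 49.79 = 0.4040
|e| = 0.4040
ratio = |e| / MPE = 0.4040 / 0.82
ratio = 0.4927

0.4927


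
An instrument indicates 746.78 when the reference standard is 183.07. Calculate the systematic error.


Systematic error = measured - true
= 746.78 - 183.07
= 563.7100

563.7100


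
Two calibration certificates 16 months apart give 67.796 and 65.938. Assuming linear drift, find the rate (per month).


rate = (v2 - v1) / months
= (65.938 - 67.796) / 16
= -1.8580 / 16
= -0.1161

-0.1161


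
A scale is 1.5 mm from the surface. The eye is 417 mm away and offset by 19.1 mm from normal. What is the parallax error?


error = h * offset / d
= 1.5 * 19.1 / 417
= 0.0687

0.0687


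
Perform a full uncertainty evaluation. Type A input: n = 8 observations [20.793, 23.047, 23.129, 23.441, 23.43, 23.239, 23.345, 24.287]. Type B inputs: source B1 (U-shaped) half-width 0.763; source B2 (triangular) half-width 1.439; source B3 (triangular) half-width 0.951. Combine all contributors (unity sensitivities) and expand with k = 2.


mean = (20.793 + 23.047 + 23.129 + 23.441 + 23.43 + 23.239 + 23.345 + 24.287) / 8 = 23.088875
s = sqrt(sum((x - mean)^2)/(n-1)) = 1.0027395
u_A = s / sqrt(n) = 1.0027395 / sqrt(8) = 0.35452195
u_B1 = 0.763 / sqrt(2) = 0.53952247
u_B2 = 1.439 / sqrt(6) = 0.58746929
u_B3 = 0.951 / sqrt(6) = 0.38824412
uc = sqrt(0.35452195^2 + 0.53952247^2 + 0.58746929^2 + 0.38824412^2) = 0.95531355
U = k * uc = 2 * 0.95531355
U = 1.9106

1.9106


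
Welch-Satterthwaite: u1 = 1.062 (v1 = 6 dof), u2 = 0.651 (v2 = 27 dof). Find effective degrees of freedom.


uc = sqrt(u1^2 + u2^2) = sqrt(1.062^2 + 0.651^2) = 1.2456504
v_eff = uc^4 / (u1^4/v1 + u2^4/v2)
= 1.2456504^4 / (1.062^4/6 + 0.651^4/27)
= 2.407602 / 0.21865747
v_eff = 11.0108

11.0108


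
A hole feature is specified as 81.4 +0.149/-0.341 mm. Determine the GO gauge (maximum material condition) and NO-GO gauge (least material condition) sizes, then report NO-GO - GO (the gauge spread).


GO = nominal - lower_tol (smallest hole = maximum material condition)
GO = 81.4 - 0.341 = 81.059
NO-GO = nominal + upper_tol (largest hole = least material condition)
NO-GO = 81.4 + 0.149 = 81.549
spread = NO-GO - GO = 81.549 - 81.059 = 0.4900

0.4900


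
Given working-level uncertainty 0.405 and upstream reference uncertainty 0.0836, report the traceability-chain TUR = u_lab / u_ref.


TUR = u_lab / u_ref
= 0.405 / 0.0836
= 4.8445

4.8445


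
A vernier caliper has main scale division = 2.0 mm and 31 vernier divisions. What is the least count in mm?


LC = MSD / n_div
= 2.0 / 31
= 0.0645

0.0645


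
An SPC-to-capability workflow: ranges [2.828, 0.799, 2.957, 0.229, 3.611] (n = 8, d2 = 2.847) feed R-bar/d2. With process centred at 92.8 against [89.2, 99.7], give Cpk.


R_bar = (2.828 + 0.799 + 2.957 + 0.229 + 3.611) / 5 = 2.0848
sigma = R_bar / d2 = 2.0848 / 2.847 = 0.73227959
Cp = (USL - LSL)/(6*sigma) = (99.7 - 89.2)/(6*0.73227959) = 2.3898
Cpu = (99.7 - 92.8)/(3*0.73227959) = 3.1409
Cpl = (92.8 - 89.2)/(3*0.73227959) = 1.6387
Cpk = min(Cpu, Cpl) = 1.6387

1.6387


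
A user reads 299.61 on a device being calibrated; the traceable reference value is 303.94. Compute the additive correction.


Correction = standard - reading
= 303.94 - 299.61
= 4.3300

4.3300


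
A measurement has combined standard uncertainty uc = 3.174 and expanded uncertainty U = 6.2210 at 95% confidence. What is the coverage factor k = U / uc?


k = U / uc
k = 6.2210 / 3.174
k = 1.96

1.96


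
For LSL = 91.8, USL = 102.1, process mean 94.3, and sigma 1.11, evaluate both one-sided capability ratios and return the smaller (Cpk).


Cpu = (USL - mean) / (3*sigma) = (102.1 - 94.3) / (3*1.11) = 2.3423
Cpl = (mean - LSL) / (3*sigma) = (94.3 - 91.8) / (3*1.11) = 0.7508
Cpk = min(Cpu, Cpl) = 0.7508

0.7508


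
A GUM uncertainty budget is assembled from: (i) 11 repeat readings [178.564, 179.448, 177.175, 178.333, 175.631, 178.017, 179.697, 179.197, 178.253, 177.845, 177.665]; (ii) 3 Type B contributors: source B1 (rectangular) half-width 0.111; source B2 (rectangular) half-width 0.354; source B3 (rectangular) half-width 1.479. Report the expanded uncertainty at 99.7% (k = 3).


mean = (178.564 + 179.448 + 177.175 + 178.333 + 175.631 + 178.017 + 179.697 + 179.197 + 178.253 + 177.845 + 177.665) / 11 = 178.1659091
s = sqrt(sum((x - mean)^2)/(n-1)) = 1.1414402
u_A = s / sqrt(n) = 1.1414402 / sqrt(11) = 0.34415717
u_B1 = 0.111 / sqrt(3) = 0.06408588
u_B2 = 0.354 / sqrt(3) = 0.204382
u_B3 = 1.479 / sqrt(3) = 0.85390105
uc = sqrt(0.34415717^2 + 0.06408588^2 + 0.204382^2 + 0.85390105^2) = 0.94523551
U = k * uc = 3 * 0.94523551
U = 2.8357

2.8357


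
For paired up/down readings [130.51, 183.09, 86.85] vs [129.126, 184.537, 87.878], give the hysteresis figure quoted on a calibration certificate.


|130.51 - 129.126| = 1.3840
|183.09 - 184.537| = 1.4470
|86.85 - 87.878| = 1.0280
hysteresis = max(diffs) = 1.4470

1.4470


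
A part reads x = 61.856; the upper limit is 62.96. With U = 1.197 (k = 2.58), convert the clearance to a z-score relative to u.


u = U / k = 1.197 / 2.58 = 0.46395349
margin = |USL - x| = |62.96 - 61.856| = 1.104
z = margin / u = 1.104 / 0.46395349
z = 2.3795

2.3795


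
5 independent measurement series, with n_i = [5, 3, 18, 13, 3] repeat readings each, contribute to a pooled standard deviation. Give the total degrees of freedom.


nu = sum_i (n_i - 1)
nu = ((5 - 1) + (3 - 1) + (18 - 1) + (13 - 1) + (3 - 1))
nu = 4 + 2 + 17 + 12 + 2
nu = 37

37


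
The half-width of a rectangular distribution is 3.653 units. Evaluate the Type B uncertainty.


u_B = half_width / sqrt(3)
u_B = 3.653 / 1.7320508
u_B = 2.1091

2.1091


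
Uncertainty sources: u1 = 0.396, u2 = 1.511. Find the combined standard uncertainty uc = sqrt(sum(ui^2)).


uc = sqrt(0.396^2 + 1.511^2)
uc = sqrt(2.439937)
uc = 1.5620

1.5620


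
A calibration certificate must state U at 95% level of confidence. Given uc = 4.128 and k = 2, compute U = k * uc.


U = k * uc
U = 2 * 4.128
U = 8.2560

8.2560


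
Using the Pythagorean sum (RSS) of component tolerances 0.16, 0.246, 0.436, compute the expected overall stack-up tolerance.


RSS = sqrt(0.16^2 + 0.246^2 + 0.436^2)
= sqrt(0.276212)
= 0.5256

0.5256


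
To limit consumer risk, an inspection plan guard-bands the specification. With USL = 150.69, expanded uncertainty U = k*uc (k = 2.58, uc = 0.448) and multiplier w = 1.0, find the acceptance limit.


U = k * uc = 2.58 * 0.448 = 1.15584
guard band g = w * U = 1.0 * 1.15584 = 1.15584
AL = USL - g = 150.69 - 1.15584
AL = 149.5342

149.5342


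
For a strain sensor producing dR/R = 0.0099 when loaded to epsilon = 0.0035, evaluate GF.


GF = (dR/R) / epsilon
= 0.0099 / 0.0035
= 2.8286

2.8286


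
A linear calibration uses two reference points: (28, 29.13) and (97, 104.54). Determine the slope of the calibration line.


slope = (y2 - y1) / (x2 - x1)
= (104.54 - 29.13) / (97 - 28)
= 75.4100 / 69
= 1.0929

1.0929


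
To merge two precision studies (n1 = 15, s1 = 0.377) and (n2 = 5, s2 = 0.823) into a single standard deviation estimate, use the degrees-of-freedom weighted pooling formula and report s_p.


s_p = sqrt(((n1-1)*s1^2 + (n2-1)*s2^2) / (n1+n2-2))
numerator = (15-1)*0.377^2 + (5-1)*0.823^2 = 1.989806 + 2.709316 = 4.699122
denominator = 15 + 5 - 2 = 18
s_p^2 = 4.699122 / 18 = 0.26106233
s_p = sqrt(0.26106233) = 0.5109

0.5109


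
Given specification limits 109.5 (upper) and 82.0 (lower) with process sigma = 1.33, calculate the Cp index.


Cp = (USL - LSL) / (6 * sigma)
= (109.5 - 82.0) / (6 * 1.33)
= 27.5000 / 7.9800
= 3.4461

3.4461


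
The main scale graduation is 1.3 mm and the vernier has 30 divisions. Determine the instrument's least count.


LC = MSD / n_div
= 1.3 / 30
= 0.0433

0.0433


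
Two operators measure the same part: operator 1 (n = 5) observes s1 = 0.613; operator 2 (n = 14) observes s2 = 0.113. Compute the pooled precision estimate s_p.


s_p = sqrt(((n1-1)*s1^2 + (n2-1)*s2^2) / (n1+n2-2))
numerator = (5-1)*0.613^2 + (14-1)*0.113^2 = 1.503076 + 0.165997 = 1.669073
denominator = 5 + 14 - 2 = 17
s_p^2 = 1.669073 / 17 = 0.098180765
s_p = sqrt(0.098180765) = 0.3133

0.3133


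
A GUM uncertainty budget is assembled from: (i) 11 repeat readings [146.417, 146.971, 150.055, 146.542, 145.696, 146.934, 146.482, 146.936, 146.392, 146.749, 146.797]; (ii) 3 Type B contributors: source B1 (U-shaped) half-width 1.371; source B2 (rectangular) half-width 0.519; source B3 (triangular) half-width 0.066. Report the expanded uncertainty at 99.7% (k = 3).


mean = (146.417 + 146.971 + 150.055 + 146.542 + 145.696 + 146.934 + 146.482 + 146.936 + 146.392 + 146.749 + 146.797) / 11 = 146.9064545
s = sqrt(sum((x - mean)^2)/(n-1)) = 1.1062697
u_A = s / sqrt(n) = 1.1062697 / sqrt(11) = 0.33355286
u_B1 = 1.371 / sqrt(2) = 0.9694434
u_B2 = 0.519 / sqrt(3) = 0.29964479
u_B3 = 0.066 / sqrt(6) = 0.026944387
uc = sqrt(0.33355286^2 + 0.9694434^2 + 0.29964479^2 + 0.026944387^2) = 1.0684526
U = k * uc = 3 * 1.0684526
U = 3.2054

3.2054


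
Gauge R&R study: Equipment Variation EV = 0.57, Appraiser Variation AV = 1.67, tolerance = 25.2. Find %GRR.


GRR = sqrt(EV^2 + AV^2) = sqrt(0.57^2 + 1.67^2) = 1.7645963
%GRR = GRR / tol * 100 = 1.7645963 / 25.2 * 100
%GRR = 7.0024

7.0024


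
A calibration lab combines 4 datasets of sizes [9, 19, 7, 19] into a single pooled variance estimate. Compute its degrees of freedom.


nu = sum_i (n_i - 1)
nu = ((9 - 1) + (19 - 1) + (7 - 1) + (19 - 1))
nu = 8 + 18 + 6 + 18
nu = 50

50


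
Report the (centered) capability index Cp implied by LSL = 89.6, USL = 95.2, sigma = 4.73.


Cp = (USL - LSL) / (6 * sigma)
= (95.2 - 89.6) / (6 * 4.73)
= 5.6000 / 28.3800
= 0.1973

0.1973


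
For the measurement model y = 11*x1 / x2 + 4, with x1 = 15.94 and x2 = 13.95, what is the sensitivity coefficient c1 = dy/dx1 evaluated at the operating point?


y = 11*x1 / x2 + 4
dy/dx1 = 11/x2
Evaluate at x2 = 13.95: c1 = 11 / 13.95
c1 = 0.7885

0.7885


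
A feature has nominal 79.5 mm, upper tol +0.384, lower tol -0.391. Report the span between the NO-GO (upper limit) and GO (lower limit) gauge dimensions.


GO = nominal - lower_tol (smallest hole = maximum material condition)
GO = 79.5 - 0.391 = 79.109
NO-GO = nominal + upper_tol (largest hole = least material condition)
NO-GO = 79.5 + 0.384 = 79.884
spread = NO-GO - GO = 79.884 - 79.109 = 0.7750

0.7750


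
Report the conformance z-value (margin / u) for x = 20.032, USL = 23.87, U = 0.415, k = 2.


u = U / k = 0.415 / 2 = 0.2075
margin = |USL - x| = |23.87 - 20.032| = 3.838
z = margin / u = 3.838 / 0.2075
z = 18.4964

18.4964


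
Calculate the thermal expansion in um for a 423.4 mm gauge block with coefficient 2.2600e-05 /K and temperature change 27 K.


dL = L * alpha * dT
= 423.4 * 2.2600e-05 * 27
= 0.2583587 mm
dL_um = 0.2583587 * 1000 = 258.3587 um

258.3587


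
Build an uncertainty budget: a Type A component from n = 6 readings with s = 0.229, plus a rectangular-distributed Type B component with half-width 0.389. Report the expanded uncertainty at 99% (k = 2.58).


u_A = s / sqrt(n) = 0.229 / sqrt(6) = 0.093488859
u_B = half_width / sqrt(3) = 0.389 / sqrt(3) = 0.22458925
uc = sqrt(u_A^2 + u_B^2) = sqrt(0.093488859^2 + 0.22458925^2) = 0.24327042
U = k * uc = 2.58 * 0.24327042
U = 0.6276

0.6276


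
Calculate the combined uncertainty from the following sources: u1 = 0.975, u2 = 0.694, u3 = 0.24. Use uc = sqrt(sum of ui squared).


uc = sqrt(0.975^2 + 0.694^2 + 0.24^2)
uc = sqrt(1.489861)
uc = 1.2206

1.2206


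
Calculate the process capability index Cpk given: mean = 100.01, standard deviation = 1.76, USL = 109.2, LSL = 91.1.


Cpu = (USL - mean) / (3*sigma) = (109.2 - 100.01) / (3*1.76) = 1.7405
Cpl = (mean - LSL) / (3*sigma) = (100.01 - 91.1) / (3*1.76) = 1.6875
Cpk = min(Cpu, Cpl) = 1.6875

1.6875


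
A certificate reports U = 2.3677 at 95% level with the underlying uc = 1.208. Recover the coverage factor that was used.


k = U / uc
k = 2.3677 / 1.208
k = 1.96

1.96


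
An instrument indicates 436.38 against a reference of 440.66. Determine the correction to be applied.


Correction = standard - reading
= 440.66 - 436.38
= 4.2800

4.2800


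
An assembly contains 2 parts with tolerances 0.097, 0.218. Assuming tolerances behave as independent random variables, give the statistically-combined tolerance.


RSS = sqrt(0.097^2 + 0.218^2)
= sqrt(0.056933)
= 0.2386

0.2386


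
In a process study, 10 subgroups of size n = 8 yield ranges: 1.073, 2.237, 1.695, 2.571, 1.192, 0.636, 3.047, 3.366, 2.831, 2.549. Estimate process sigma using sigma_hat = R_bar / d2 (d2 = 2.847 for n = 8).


R_bar = (1.073 + 2.237 + 1.695 + 2.571 + 1.192 + 0.636 + 3.047 + 3.366 + 2.831 + 2.549) / 10
R_bar = 21.197 / 10 = 2.1197
sigma_hat = R_bar / d2 = 2.1197 / 2.847 = 0.7445

0.7445


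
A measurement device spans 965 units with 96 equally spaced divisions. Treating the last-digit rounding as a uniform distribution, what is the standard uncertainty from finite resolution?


resolution = range / divisions
resolution = 965 / 96 = 10.052083
u_res = resolution / (2*sqrt(3))
u_res = 10.052083 / 3.4641016
u_res = 2.9018

2.9018


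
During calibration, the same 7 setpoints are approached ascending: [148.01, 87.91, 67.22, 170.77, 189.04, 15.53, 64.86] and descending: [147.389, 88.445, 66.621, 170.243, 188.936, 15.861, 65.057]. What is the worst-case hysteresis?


|148.01 - 147.389| = 0.6210
|87.91 - 88.445| = 0.5350
|67.22 - 66.621| = 0.5990
|170.77 - 170.243| = 0.5270
|189.04 - 188.936| = 0.1040
|15.53 - 15.861| = 0.3310
|64.86 - 65.057| = 0.1970
hysteresis = max(diffs) = 0.6210

0.6210


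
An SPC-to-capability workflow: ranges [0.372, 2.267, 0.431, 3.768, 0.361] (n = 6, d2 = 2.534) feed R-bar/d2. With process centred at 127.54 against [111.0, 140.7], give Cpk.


R_bar = (0.372 + 2.267 + 0.431 + 3.768 + 0.361) / 5 = 1.4398
sigma = R_bar / d2 = 1.4398 / 2.534 = 0.56819258
Cp = (USL - LSL)/(6*sigma) = (140.7 - 111.0)/(6*0.56819258) = 8.7118
Cpu = (140.7 - 127.54)/(3*0.56819258) = 7.7204
Cpl = (127.54 - 111.0)/(3*0.56819258) = 9.7033
Cpk = min(Cpu, Cpl) = 7.7204

7.7204


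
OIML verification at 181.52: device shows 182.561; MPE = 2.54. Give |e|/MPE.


e = indication - reference = 182.561 - 181.52 = 1.0410
|e| = 1.0410
ratio = |e| / MPE = 1.0410 / 2.54
ratio = 0.4098

0.4098


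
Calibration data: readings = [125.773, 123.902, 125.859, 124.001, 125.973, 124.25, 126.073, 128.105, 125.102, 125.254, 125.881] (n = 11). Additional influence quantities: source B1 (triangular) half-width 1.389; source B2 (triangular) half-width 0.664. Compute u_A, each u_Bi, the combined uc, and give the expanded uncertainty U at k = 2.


mean = (125.773 + 123.902 + 125.859 + 124.001 + 125.973 + 124.25 + 126.073 + 128.105 + 125.102 + 125.254 + 125.881) / 11 = 125.4702727
s = sqrt(sum((x - mean)^2)/(n-1)) = 1.1941088
u_A = s / sqrt(n) = 1.1941088 / sqrt(11) = 0.36003735
u_B1 = 1.389 / sqrt(6) = 0.56705688
u_B2 = 0.664 / sqrt(6) = 0.27107686
uc = sqrt(0.36003735^2 + 0.56705688^2 + 0.27107686^2) = 0.72433629
U = k * uc = 2 * 0.72433629
U = 1.4487

1.4487


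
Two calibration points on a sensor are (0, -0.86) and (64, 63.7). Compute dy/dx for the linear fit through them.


slope = (y2 - y1) / (x2 - x1)
= (63.7 - -0.86) / (64 - 0)
= 64.5600 / 64
= 1.0088

1.0088


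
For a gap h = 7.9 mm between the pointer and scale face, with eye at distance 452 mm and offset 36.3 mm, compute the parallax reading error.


error = h * offset / d
= 7.9 * 36.3 / 452
= 0.6344

0.6344


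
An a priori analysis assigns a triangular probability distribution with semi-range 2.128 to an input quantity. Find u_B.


u_B = half_width / sqrt(6)
u_B = 2.128 / 2.4494897
u_B = 0.8688

0.8688


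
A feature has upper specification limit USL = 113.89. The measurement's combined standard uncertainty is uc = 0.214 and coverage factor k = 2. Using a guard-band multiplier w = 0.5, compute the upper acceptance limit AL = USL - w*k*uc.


U = k * uc = 2 * 0.214 = 0.428
guard band g = w * U = 0.5 * 0.428 = 0.214
AL = USL - g = 113.89 - 0.214
AL = 113.6760

113.6760


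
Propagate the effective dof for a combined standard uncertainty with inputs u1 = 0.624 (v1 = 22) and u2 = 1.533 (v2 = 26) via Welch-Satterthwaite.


uc = sqrt(u1^2 + u2^2) = sqrt(0.624^2 + 1.533^2) = 1.6551329
v_eff = uc^4 / (u1^4/v1 + u2^4/v2)
= 1.6551329^4 / (0.624^4/22 + 1.533^4/26)
= 7.504668 / 0.21931147
v_eff = 34.2192

34.2192


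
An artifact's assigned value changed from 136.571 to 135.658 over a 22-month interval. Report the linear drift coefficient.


rate = (v2 - v1) / months
= (135.658 - 136.571) / 22
= -0.9130 / 22
= -0.0415

-0.0415


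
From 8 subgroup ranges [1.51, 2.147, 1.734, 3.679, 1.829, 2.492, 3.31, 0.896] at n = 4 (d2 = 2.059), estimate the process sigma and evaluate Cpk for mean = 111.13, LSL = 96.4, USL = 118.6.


R_bar = (1.51 + 2.147 + 1.734 + 3.679 + 1.829 + 2.492 + 3.31 + 0.896) / 8 = 2.199625
sigma = R_bar / d2 = 2.199625 / 2.059 = 1.0682977
Cp = (USL - LSL)/(6*sigma) = (118.6 - 96.4)/(6*1.0682977) = 3.4635
Cpu = (118.6 - 111.13)/(3*1.0682977) = 2.3308
Cpl = (111.13 - 96.4)/(3*1.0682977) = 4.5961
Cpk = min(Cpu, Cpl) = 2.3308

2.3308


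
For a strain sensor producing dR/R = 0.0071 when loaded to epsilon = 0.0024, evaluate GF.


GF = (dR/R) / epsilon
= 0.0071 / 0.0024
= 2.9583

2.9583


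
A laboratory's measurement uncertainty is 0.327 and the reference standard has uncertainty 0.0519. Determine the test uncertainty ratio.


TUR = u_lab / u_ref
= 0.327 / 0.0519
= 6.3006

6.3006


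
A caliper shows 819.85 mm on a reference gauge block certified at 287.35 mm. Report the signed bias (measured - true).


Systematic error = measured - true
= 819.85 - 287.35
= 532.5000

532.5000


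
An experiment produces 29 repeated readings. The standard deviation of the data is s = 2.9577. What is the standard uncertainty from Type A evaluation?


u_A = s / sqrt(n)
u_A = 2.9577 / sqrt(29)
u_A = 2.9577 / 5.3851648
u_A = 0.5492

0.5492


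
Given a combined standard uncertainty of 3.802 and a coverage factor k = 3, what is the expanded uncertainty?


U = k * uc
U = 3 * 3.802
U = 11.4060

11.4060


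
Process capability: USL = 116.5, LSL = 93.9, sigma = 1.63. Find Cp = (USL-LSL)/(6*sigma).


Cp = (USL - LSL) / (6 * sigma)
= (116.5 - 93.9) / (6 * 1.63)
= 22.6000 / 9.7800
= 2.3108

2.3108


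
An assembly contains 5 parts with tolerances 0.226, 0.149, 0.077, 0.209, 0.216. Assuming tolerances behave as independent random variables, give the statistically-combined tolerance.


RSS = sqrt(0.226^2 + 0.149^2 + 0.077^2 + 0.209^2 + 0.216^2)
= sqrt(0.169543)
= 0.4118

0.4118


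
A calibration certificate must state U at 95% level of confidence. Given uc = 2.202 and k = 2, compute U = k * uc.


U = k * uc
U = 2 * 2.202
U = 4.4040

4.4040


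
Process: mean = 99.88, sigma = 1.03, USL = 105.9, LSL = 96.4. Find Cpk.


Cpu = (USL - mean) / (3*sigma) = (105.9 - 99.88) / (3*1.03) = 1.9482
Cpl = (mean - LSL) / (3*sigma) = (99.88 - 96.4) / (3*1.03) = 1.1262
Cpk = min(Cpu, Cpl) = 1.1262

1.1262


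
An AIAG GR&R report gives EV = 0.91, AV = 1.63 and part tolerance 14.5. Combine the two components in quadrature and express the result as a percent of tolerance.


GRR = sqrt(EV^2 + AV^2) = sqrt(0.91^2 + 1.63^2) = 1.8668155
%GRR = GRR / tol * 100 = 1.8668155 / 14.5 * 100
%GRR = 12.8746

12.8746


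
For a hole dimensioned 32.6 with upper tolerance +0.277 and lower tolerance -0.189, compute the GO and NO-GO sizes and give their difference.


GO = nominal - lower_tol (smallest hole = maximum material condition)
GO = 32.6 - 0.189 = 32.411
NO-GO = nominal + upper_tol (largest hole = least material condition)
NO-GO = 32.6 + 0.277 = 32.877
spread = NO-GO - GO = 32.877 - 32.411 = 0.4660

0.4660
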